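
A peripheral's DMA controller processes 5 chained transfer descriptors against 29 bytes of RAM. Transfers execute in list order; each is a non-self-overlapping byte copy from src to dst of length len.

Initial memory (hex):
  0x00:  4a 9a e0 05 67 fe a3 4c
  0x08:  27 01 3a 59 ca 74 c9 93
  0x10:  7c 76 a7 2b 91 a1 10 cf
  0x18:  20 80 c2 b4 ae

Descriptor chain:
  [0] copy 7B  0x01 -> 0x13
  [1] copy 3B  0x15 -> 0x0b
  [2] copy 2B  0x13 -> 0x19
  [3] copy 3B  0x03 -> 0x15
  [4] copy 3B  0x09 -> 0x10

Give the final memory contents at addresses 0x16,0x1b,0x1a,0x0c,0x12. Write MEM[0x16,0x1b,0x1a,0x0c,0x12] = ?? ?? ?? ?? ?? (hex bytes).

MEM[0x16,0x1b,0x1a,0x0c,0x12] = 67 b4 e0 67 05

#0 dst[0x13+7] := {0x9a,0xe0,0x05,0x67,0xfe,0xa3,0x4c}
#1 dst[0x0b+3] := {0x05,0x67,0xfe}
#2 dst[0x19+2] := {0x9a,0xe0}
#3 dst[0x15+3] := {0x05,0x67,0xfe}
#4 dst[0x10+3] := {0x01,0x3a,0x05}
query mem[0x16]=0x67, mem[0x1b]=0xb4, mem[0x1a]=0xe0, mem[0x0c]=0x67, mem[0x12]=0x05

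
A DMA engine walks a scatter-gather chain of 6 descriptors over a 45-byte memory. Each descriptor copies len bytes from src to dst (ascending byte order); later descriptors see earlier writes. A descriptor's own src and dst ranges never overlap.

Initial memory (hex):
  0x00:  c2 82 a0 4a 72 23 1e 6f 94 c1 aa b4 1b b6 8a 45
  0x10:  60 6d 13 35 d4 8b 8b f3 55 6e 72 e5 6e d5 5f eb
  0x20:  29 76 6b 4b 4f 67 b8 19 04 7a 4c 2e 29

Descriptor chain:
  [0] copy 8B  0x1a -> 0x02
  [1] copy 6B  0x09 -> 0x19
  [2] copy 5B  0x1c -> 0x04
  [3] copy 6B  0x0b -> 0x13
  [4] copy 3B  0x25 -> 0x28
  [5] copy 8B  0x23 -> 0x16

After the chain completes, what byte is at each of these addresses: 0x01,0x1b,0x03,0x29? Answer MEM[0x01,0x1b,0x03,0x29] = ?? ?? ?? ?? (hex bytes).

MEM[0x01,0x1b,0x03,0x29] = 82 67 e5 b8

#0 dst[0x02+8] := {0x72,0xe5,0x6e,0xd5,0x5f,0xeb,0x29,0x76}
#1 dst[0x19+6] := {0x76,0xaa,0xb4,0x1b,0xb6,0x8a}
#2 dst[0x04+5] := {0x1b,0xb6,0x8a,0xeb,0x29}
#3 dst[0x13+6] := {0xb4,0x1b,0xb6,0x8a,0x45,0x60}
#4 dst[0x28+3] := {0x67,0xb8,0x19}
#5 dst[0x16+8] := {0x4b,0x4f,0x67,0xb8,0x19,0x67,0xb8,0x19}
query mem[0x01]=0x82, mem[0x1b]=0x67, mem[0x03]=0xe5, mem[0x29]=0xb8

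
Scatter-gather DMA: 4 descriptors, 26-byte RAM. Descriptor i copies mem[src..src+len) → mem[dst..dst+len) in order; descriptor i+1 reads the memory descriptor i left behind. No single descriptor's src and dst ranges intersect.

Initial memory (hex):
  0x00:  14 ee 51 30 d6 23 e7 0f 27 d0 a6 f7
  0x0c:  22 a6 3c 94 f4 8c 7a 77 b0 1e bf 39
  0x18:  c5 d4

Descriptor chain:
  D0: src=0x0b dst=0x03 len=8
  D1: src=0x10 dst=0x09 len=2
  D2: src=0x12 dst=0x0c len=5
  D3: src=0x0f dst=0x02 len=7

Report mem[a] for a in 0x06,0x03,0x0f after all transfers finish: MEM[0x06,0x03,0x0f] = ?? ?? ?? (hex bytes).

MEM[0x06,0x03,0x0f] = 77 bf 1e

[0] 0x0b->0x03 len=8 : f7 22 a6 3c 94 f4 8c 7a
[1] 0x10->0x09 len=2 : f4 8c
[2] 0x12->0x0c len=5 : 7a 77 b0 1e bf
[3] 0x0f->0x02 len=7 : 1e bf 8c 7a 77 b0 1e
query mem[0x06]=0x77, mem[0x03]=0xbf, mem[0x0f]=0x1e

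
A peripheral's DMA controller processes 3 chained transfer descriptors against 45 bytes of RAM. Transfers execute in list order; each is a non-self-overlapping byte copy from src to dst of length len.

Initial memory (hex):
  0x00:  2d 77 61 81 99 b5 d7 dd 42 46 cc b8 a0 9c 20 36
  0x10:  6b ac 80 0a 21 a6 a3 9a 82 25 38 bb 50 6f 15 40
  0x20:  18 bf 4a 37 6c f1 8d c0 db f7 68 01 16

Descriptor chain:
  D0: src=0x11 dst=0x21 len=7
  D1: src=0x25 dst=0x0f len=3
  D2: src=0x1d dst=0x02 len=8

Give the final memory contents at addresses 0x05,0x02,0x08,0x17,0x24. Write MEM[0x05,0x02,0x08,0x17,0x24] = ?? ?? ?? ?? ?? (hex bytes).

MEM[0x05,0x02,0x08,0x17,0x24] = 18 6f 0a 9a 21

D0: mem[0x21..0x27] <- [ac 80 0a 21 a6 a3 9a]
D1: mem[0x0f..0x11] <- [a6 a3 9a]
D2: mem[0x02..0x09] <- [6f 15 40 18 ac 80 0a 21]
query mem[0x05]=0x18, mem[0x02]=0x6f, mem[0x08]=0x0a, mem[0x17]=0x9a, mem[0x24]=0x21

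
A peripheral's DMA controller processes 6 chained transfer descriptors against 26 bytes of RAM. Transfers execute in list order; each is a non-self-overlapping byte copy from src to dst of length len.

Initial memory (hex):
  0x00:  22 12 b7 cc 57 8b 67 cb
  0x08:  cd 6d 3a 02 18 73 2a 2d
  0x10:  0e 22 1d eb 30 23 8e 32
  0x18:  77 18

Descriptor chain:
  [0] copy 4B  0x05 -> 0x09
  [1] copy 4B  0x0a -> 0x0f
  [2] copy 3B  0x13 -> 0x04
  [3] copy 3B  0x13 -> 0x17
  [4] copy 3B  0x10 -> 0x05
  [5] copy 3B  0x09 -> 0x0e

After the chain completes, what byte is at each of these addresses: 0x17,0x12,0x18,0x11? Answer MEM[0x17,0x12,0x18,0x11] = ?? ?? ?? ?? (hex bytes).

MEM[0x17,0x12,0x18,0x11] = eb 73 30 cd

  after D0: wrote 4B at 0x09 = 8b67cbcd
  after D1: wrote 4B at 0x0f = 67cbcd73
  after D2: wrote 3B at 0x04 = eb3023
  after D3: wrote 3B at 0x17 = eb3023
  after D4: wrote 3B at 0x05 = cbcd73
  after D5: wrote 3B at 0x0e = 8b67cb
query mem[0x17]=0xeb, mem[0x12]=0x73, mem[0x18]=0x30, mem[0x11]=0xcd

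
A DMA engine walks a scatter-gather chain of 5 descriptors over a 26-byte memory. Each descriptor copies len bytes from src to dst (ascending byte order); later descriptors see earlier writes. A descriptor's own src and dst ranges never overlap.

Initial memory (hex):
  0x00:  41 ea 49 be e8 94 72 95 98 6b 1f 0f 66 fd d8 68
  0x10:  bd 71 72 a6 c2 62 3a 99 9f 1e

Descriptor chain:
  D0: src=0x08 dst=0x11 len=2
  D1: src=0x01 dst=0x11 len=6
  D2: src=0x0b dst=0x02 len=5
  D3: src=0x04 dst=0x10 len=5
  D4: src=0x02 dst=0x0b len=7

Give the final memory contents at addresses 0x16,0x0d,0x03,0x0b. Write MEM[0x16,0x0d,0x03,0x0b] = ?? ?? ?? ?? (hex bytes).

  after D0: wrote 2B at 0x11 = 986b
  after D1: wrote 6B at 0x11 = ea49bee89472
  after D2: wrote 5B at 0x02 = 0f66fdd868
  after D3: wrote 5B at 0x10 = fdd8689598
  after D4: wrote 7B at 0x0b = 0f66fdd8689598
query mem[0x16]=0x72, mem[0x0d]=0xfd, mem[0x03]=0x66, mem[0x0b]=0x0f

MEM[0x16,0x0d,0x03,0x0b] = 72 fd 66 0f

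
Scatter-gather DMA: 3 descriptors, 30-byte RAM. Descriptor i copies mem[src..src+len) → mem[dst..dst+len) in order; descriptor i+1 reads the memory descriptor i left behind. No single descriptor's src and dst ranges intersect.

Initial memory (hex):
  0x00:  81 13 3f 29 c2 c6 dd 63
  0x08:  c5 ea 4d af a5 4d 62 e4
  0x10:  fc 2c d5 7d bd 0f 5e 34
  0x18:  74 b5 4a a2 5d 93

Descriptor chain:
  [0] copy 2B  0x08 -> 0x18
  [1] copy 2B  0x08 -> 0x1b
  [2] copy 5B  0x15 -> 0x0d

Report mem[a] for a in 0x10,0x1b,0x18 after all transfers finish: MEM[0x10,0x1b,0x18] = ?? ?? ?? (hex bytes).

  after D0: wrote 2B at 0x18 = c5ea
  after D1: wrote 2B at 0x1b = c5ea
  after D2: wrote 5B at 0x0d = 0f5e34c5ea
query mem[0x10]=0xc5, mem[0x1b]=0xc5, mem[0x18]=0xc5

MEM[0x10,0x1b,0x18] = c5 c5 c5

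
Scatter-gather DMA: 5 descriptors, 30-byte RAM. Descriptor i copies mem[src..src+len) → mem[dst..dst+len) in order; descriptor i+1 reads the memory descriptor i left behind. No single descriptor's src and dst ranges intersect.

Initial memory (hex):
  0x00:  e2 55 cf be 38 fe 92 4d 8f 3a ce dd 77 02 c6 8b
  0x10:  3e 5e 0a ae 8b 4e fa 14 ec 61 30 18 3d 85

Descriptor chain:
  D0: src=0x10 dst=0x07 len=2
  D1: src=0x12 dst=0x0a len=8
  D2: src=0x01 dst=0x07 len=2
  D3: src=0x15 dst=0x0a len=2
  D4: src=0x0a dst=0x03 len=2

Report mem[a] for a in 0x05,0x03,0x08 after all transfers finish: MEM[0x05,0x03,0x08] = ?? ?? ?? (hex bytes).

MEM[0x05,0x03,0x08] = fe 4e cf

#0 dst[0x07+2] := {0x3e,0x5e}
#1 dst[0x0a+8] := {0x0a,0xae,0x8b,0x4e,0xfa,0x14,0xec,0x61}
#2 dst[0x07+2] := {0x55,0xcf}
#3 dst[0x0a+2] := {0x4e,0xfa}
#4 dst[0x03+2] := {0x4e,0xfa}
query mem[0x05]=0xfe, mem[0x03]=0x4e, mem[0x08]=0xcf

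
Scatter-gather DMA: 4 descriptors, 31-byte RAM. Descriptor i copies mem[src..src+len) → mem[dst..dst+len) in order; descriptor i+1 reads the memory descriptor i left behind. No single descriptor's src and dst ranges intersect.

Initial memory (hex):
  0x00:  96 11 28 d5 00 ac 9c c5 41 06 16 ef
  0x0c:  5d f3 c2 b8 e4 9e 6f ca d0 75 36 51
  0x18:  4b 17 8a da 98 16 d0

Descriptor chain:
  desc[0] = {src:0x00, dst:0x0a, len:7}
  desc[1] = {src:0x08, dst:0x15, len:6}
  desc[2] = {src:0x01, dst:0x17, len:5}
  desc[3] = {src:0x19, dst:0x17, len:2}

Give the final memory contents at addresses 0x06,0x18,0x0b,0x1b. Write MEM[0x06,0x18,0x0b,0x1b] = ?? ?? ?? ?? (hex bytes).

[0] 0x00->0x0a len=7 : 96 11 28 d5 00 ac 9c
[1] 0x08->0x15 len=6 : 41 06 96 11 28 d5
[2] 0x01->0x17 len=5 : 11 28 d5 00 ac
[3] 0x19->0x17 len=2 : d5 00
query mem[0x06]=0x9c, mem[0x18]=0x00, mem[0x0b]=0x11, mem[0x1b]=0xac

MEM[0x06,0x18,0x0b,0x1b] = 9c 00 11 ac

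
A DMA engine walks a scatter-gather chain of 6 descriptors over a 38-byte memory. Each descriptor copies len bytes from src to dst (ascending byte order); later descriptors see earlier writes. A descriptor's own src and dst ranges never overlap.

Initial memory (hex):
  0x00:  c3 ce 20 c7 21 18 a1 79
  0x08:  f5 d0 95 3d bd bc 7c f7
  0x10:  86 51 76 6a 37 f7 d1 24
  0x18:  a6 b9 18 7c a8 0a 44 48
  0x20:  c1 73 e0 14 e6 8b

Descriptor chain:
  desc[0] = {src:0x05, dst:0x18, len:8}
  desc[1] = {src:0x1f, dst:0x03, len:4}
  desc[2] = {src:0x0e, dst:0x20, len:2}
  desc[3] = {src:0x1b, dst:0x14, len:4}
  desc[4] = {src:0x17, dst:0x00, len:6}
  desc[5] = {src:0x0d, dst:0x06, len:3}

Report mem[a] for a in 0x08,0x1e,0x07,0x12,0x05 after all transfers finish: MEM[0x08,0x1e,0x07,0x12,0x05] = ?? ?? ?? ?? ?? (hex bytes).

MEM[0x08,0x1e,0x07,0x12,0x05] = f7 3d 7c 76 d0

  after D0: wrote 8B at 0x18 = 18a179f5d0953dbd
  after D1: wrote 4B at 0x03 = bdc173e0
  after D2: wrote 2B at 0x20 = 7cf7
  after D3: wrote 4B at 0x14 = f5d0953d
  after D4: wrote 6B at 0x00 = 3d18a179f5d0
  after D5: wrote 3B at 0x06 = bc7cf7
query mem[0x08]=0xf7, mem[0x1e]=0x3d, mem[0x07]=0x7c, mem[0x12]=0x76, mem[0x05]=0xd0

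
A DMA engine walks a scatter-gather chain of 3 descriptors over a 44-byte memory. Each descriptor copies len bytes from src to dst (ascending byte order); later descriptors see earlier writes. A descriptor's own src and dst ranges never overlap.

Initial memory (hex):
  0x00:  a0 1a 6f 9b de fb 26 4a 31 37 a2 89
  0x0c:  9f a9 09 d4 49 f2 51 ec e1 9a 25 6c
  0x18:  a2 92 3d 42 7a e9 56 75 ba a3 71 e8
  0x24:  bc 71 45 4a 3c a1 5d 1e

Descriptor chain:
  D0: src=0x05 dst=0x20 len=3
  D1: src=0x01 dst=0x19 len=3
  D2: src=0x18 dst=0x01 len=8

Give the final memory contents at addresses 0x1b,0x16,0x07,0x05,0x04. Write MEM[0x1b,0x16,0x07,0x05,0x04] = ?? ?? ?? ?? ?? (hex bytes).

[0] 0x05->0x20 len=3 : fb 26 4a
[1] 0x01->0x19 len=3 : 1a 6f 9b
[2] 0x18->0x01 len=8 : a2 1a 6f 9b 7a e9 56 75
query mem[0x1b]=0x9b, mem[0x16]=0x25, mem[0x07]=0x56, mem[0x05]=0x7a, mem[0x04]=0x9b

MEM[0x1b,0x16,0x07,0x05,0x04] = 9b 25 56 7a 9b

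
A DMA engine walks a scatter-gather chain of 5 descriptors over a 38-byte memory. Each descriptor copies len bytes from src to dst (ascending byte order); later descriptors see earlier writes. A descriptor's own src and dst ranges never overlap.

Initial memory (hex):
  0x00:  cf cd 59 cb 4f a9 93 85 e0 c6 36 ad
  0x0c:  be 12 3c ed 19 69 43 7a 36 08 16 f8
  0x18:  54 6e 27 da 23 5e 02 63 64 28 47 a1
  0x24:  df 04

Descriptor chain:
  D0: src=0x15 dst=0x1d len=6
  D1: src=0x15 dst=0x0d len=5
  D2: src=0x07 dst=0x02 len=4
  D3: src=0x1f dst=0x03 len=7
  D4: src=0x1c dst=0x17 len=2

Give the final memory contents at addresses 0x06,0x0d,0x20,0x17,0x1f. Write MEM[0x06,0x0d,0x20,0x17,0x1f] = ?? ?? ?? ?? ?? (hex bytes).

[0] 0x15->0x1d len=6 : 08 16 f8 54 6e 27
[1] 0x15->0x0d len=5 : 08 16 f8 54 6e
[2] 0x07->0x02 len=4 : 85 e0 c6 36
[3] 0x1f->0x03 len=7 : f8 54 6e 27 a1 df 04
[4] 0x1c->0x17 len=2 : 23 08
query mem[0x06]=0x27, mem[0x0d]=0x08, mem[0x20]=0x54, mem[0x17]=0x23, mem[0x1f]=0xf8

MEM[0x06,0x0d,0x20,0x17,0x1f] = 27 08 54 23 f8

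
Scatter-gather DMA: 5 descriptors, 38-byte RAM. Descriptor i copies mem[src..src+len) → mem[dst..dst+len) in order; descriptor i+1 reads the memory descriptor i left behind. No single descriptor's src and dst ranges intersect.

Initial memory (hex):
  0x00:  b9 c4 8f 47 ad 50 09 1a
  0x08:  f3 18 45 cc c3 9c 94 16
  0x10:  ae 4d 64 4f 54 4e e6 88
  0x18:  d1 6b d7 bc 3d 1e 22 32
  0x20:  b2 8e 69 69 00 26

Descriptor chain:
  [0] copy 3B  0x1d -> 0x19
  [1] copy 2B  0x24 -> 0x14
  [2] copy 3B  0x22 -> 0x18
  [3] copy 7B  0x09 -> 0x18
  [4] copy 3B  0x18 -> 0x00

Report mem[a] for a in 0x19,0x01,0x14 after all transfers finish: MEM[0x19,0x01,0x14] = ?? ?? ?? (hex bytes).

  after D0: wrote 3B at 0x19 = 1e2232
  after D1: wrote 2B at 0x14 = 0026
  after D2: wrote 3B at 0x18 = 696900
  after D3: wrote 7B at 0x18 = 1845ccc39c9416
  after D4: wrote 3B at 0x00 = 1845cc
query mem[0x19]=0x45, mem[0x01]=0x45, mem[0x14]=0x00

MEM[0x19,0x01,0x14] = 45 45 00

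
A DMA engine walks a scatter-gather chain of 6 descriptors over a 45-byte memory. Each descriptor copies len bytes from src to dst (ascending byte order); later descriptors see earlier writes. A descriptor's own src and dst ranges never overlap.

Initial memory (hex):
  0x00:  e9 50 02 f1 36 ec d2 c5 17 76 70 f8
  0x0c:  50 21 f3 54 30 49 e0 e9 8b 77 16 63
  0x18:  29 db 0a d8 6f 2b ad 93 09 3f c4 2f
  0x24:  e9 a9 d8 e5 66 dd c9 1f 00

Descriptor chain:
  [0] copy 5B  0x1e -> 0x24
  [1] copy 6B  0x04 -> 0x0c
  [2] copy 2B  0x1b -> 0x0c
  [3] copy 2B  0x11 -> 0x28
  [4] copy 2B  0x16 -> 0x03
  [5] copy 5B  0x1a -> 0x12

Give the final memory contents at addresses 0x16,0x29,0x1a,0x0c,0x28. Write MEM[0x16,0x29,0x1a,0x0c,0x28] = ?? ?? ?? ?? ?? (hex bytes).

#0 dst[0x24+5] := {0xad,0x93,0x09,0x3f,0xc4}
#1 dst[0x0c+6] := {0x36,0xec,0xd2,0xc5,0x17,0x76}
#2 dst[0x0c+2] := {0xd8,0x6f}
#3 dst[0x28+2] := {0x76,0xe0}
#4 dst[0x03+2] := {0x16,0x63}
#5 dst[0x12+5] := {0x0a,0xd8,0x6f,0x2b,0xad}
query mem[0x16]=0xad, mem[0x29]=0xe0, mem[0x1a]=0x0a, mem[0x0c]=0xd8, mem[0x28]=0x76

MEM[0x16,0x29,0x1a,0x0c,0x28] = ad e0 0a d8 76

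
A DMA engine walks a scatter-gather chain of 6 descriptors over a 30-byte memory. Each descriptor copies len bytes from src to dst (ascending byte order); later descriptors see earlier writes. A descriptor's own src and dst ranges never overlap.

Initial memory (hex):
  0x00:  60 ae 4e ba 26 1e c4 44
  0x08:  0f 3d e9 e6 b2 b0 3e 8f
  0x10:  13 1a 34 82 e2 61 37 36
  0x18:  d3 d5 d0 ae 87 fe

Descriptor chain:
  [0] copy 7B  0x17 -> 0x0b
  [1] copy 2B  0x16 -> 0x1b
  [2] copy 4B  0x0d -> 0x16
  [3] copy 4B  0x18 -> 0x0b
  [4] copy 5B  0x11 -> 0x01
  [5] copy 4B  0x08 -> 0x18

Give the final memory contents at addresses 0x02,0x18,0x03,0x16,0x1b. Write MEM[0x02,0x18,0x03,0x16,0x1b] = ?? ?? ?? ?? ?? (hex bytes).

#0 dst[0x0b+7] := {0x36,0xd3,0xd5,0xd0,0xae,0x87,0xfe}
#1 dst[0x1b+2] := {0x37,0x36}
#2 dst[0x16+4] := {0xd5,0xd0,0xae,0x87}
#3 dst[0x0b+4] := {0xae,0x87,0xd0,0x37}
#4 dst[0x01+5] := {0xfe,0x34,0x82,0xe2,0x61}
#5 dst[0x18+4] := {0x0f,0x3d,0xe9,0xae}
query mem[0x02]=0x34, mem[0x18]=0x0f, mem[0x03]=0x82, mem[0x16]=0xd5, mem[0x1b]=0xae

MEM[0x02,0x18,0x03,0x16,0x1b] = 34 0f 82 d5 ae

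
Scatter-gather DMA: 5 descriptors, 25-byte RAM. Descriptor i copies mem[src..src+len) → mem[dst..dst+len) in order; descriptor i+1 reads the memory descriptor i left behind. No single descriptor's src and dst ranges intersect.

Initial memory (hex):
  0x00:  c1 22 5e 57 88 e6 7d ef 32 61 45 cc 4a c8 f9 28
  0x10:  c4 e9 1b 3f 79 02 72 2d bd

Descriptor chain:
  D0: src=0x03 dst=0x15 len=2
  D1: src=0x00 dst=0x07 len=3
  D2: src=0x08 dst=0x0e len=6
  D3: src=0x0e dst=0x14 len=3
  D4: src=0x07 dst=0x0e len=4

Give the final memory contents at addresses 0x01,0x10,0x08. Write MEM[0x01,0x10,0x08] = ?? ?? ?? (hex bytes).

MEM[0x01,0x10,0x08] = 22 5e 22

D0: mem[0x15..0x16] <- [57 88]
D1: mem[0x07..0x09] <- [c1 22 5e]
D2: mem[0x0e..0x13] <- [22 5e 45 cc 4a c8]
D3: mem[0x14..0x16] <- [22 5e 45]
D4: mem[0x0e..0x11] <- [c1 22 5e 45]
query mem[0x01]=0x22, mem[0x10]=0x5e, mem[0x08]=0x22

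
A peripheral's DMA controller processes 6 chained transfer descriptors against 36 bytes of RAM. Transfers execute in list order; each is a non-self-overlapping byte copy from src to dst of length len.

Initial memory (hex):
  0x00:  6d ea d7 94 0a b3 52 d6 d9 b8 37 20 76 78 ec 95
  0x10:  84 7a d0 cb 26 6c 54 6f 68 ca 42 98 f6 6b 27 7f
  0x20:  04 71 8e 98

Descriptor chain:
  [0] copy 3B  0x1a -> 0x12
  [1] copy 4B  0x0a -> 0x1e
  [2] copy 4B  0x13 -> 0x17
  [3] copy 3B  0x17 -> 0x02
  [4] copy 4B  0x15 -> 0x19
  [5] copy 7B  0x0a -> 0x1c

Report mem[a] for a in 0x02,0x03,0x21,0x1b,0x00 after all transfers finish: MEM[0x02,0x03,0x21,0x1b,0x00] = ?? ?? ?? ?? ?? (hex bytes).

MEM[0x02,0x03,0x21,0x1b,0x00] = 98 f6 95 98 6d

[0] 0x1a->0x12 len=3 : 42 98 f6
[1] 0x0a->0x1e len=4 : 37 20 76 78
[2] 0x13->0x17 len=4 : 98 f6 6c 54
[3] 0x17->0x02 len=3 : 98 f6 6c
[4] 0x15->0x19 len=4 : 6c 54 98 f6
[5] 0x0a->0x1c len=7 : 37 20 76 78 ec 95 84
query mem[0x02]=0x98, mem[0x03]=0xf6, mem[0x21]=0x95, mem[0x1b]=0x98, mem[0x00]=0x6d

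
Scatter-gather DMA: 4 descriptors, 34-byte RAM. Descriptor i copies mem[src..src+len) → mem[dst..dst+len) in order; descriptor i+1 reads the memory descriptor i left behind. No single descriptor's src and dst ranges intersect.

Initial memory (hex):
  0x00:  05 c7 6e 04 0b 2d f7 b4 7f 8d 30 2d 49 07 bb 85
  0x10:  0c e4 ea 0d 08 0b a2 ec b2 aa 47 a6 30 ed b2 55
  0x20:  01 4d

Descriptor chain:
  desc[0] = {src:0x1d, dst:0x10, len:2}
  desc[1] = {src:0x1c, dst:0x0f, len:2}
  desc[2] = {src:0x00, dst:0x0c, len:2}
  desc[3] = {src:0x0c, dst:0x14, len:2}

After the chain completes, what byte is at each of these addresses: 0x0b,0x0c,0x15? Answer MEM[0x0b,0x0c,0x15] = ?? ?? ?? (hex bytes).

MEM[0x0b,0x0c,0x15] = 2d 05 c7

#0 dst[0x10+2] := {0xed,0xb2}
#1 dst[0x0f+2] := {0x30,0xed}
#2 dst[0x0c+2] := {0x05,0xc7}
#3 dst[0x14+2] := {0x05,0xc7}
query mem[0x0b]=0x2d, mem[0x0c]=0x05, mem[0x15]=0xc7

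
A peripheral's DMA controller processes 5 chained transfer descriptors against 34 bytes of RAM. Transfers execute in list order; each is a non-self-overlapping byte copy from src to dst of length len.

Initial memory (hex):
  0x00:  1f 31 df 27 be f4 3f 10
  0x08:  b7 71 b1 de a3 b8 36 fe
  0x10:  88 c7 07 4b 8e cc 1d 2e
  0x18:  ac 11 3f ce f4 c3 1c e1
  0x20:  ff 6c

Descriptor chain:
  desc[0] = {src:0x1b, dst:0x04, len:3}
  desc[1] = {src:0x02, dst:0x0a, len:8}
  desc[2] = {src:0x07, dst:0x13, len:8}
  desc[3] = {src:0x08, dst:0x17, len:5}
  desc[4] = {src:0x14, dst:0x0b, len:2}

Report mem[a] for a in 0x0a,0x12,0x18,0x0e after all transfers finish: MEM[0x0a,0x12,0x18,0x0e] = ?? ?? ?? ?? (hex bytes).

MEM[0x0a,0x12,0x18,0x0e] = df 07 71 c3

  after D0: wrote 3B at 0x04 = cef4c3
  after D1: wrote 8B at 0x0a = df27cef4c310b771
  after D2: wrote 8B at 0x13 = 10b771df27cef4c3
  after D3: wrote 5B at 0x17 = b771df27ce
  after D4: wrote 2B at 0x0b = b771
query mem[0x0a]=0xdf, mem[0x12]=0x07, mem[0x18]=0x71, mem[0x0e]=0xc3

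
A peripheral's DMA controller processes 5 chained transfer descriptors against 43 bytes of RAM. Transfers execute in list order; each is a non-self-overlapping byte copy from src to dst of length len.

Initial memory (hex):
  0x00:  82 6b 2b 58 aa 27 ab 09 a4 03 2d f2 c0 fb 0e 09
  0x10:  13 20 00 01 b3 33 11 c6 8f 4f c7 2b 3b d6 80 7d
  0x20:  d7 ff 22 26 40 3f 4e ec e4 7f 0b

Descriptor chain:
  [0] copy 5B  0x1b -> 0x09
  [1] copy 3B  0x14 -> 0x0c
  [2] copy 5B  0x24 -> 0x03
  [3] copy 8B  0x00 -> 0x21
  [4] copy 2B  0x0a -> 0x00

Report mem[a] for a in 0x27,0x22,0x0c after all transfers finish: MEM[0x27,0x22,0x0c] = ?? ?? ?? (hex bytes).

MEM[0x27,0x22,0x0c] = ec 6b b3

#0 dst[0x09+5] := {0x2b,0x3b,0xd6,0x80,0x7d}
#1 dst[0x0c+3] := {0xb3,0x33,0x11}
#2 dst[0x03+5] := {0x40,0x3f,0x4e,0xec,0xe4}
#3 dst[0x21+8] := {0x82,0x6b,0x2b,0x40,0x3f,0x4e,0xec,0xe4}
#4 dst[0x00+2] := {0x3b,0xd6}
query mem[0x27]=0xec, mem[0x22]=0x6b, mem[0x0c]=0xb3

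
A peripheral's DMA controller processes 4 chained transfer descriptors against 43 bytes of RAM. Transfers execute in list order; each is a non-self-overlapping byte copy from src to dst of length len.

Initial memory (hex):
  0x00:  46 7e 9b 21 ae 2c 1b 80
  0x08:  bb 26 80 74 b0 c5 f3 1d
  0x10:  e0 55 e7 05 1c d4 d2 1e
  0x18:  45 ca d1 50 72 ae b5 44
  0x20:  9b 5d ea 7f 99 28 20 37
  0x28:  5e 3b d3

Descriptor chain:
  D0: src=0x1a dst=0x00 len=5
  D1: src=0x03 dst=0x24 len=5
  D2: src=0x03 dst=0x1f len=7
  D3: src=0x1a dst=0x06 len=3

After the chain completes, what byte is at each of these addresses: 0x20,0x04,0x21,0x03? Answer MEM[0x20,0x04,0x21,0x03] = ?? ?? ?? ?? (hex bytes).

D0: mem[0x00..0x04] <- [d1 50 72 ae b5]
D1: mem[0x24..0x28] <- [ae b5 2c 1b 80]
D2: mem[0x1f..0x25] <- [ae b5 2c 1b 80 bb 26]
D3: mem[0x06..0x08] <- [d1 50 72]
query mem[0x20]=0xb5, mem[0x04]=0xb5, mem[0x21]=0x2c, mem[0x03]=0xae

MEM[0x20,0x04,0x21,0x03] = b5 b5 2c ae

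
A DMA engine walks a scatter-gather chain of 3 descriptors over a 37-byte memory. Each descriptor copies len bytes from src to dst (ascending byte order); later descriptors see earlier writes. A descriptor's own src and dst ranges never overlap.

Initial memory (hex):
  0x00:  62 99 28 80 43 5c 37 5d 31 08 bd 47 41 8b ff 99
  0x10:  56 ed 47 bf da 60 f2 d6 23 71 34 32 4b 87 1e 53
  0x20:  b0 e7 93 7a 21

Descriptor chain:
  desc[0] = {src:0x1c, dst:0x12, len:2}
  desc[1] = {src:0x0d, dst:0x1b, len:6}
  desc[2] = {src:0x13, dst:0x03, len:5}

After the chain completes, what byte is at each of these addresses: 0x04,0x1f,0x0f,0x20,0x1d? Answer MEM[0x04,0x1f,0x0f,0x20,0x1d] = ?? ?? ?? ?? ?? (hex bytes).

MEM[0x04,0x1f,0x0f,0x20,0x1d] = da ed 99 4b 99

  after D0: wrote 2B at 0x12 = 4b87
  after D1: wrote 6B at 0x1b = 8bff9956ed4b
  after D2: wrote 5B at 0x03 = 87da60f2d6
query mem[0x04]=0xda, mem[0x1f]=0xed, mem[0x0f]=0x99, mem[0x20]=0x4b, mem[0x1d]=0x99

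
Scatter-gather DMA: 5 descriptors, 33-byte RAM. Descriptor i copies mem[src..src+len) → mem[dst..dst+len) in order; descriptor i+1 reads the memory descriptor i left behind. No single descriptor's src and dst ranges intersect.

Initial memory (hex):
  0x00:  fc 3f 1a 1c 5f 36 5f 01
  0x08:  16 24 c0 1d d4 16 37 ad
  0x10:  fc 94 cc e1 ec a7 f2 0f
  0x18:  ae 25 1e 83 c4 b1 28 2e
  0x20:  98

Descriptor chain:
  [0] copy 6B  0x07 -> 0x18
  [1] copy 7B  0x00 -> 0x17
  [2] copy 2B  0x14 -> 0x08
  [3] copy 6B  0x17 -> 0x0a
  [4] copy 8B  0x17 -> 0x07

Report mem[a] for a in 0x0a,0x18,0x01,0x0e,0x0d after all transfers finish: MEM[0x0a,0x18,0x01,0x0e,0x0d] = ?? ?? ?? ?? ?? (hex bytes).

D0: mem[0x18..0x1d] <- [01 16 24 c0 1d d4]
D1: mem[0x17..0x1d] <- [fc 3f 1a 1c 5f 36 5f]
D2: mem[0x08..0x09] <- [ec a7]
D3: mem[0x0a..0x0f] <- [fc 3f 1a 1c 5f 36]
D4: mem[0x07..0x0e] <- [fc 3f 1a 1c 5f 36 5f 28]
query mem[0x0a]=0x1c, mem[0x18]=0x3f, mem[0x01]=0x3f, mem[0x0e]=0x28, mem[0x0d]=0x5f

MEM[0x0a,0x18,0x01,0x0e,0x0d] = 1c 3f 3f 28 5f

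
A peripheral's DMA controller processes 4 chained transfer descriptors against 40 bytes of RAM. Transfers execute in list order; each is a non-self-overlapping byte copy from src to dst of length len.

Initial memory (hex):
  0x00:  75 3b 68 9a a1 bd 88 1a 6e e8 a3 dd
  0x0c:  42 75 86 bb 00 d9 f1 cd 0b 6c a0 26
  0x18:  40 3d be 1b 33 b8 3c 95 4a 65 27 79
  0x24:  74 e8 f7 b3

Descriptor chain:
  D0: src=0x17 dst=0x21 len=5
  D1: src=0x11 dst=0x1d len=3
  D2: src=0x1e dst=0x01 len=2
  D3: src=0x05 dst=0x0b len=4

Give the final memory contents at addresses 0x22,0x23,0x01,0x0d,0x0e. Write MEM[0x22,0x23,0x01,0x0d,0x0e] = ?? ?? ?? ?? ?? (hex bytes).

MEM[0x22,0x23,0x01,0x0d,0x0e] = 40 3d f1 1a 6e

#0 dst[0x21+5] := {0x26,0x40,0x3d,0xbe,0x1b}
#1 dst[0x1d+3] := {0xd9,0xf1,0xcd}
#2 dst[0x01+2] := {0xf1,0xcd}
#3 dst[0x0b+4] := {0xbd,0x88,0x1a,0x6e}
query mem[0x22]=0x40, mem[0x23]=0x3d, mem[0x01]=0xf1, mem[0x0d]=0x1a, mem[0x0e]=0x6e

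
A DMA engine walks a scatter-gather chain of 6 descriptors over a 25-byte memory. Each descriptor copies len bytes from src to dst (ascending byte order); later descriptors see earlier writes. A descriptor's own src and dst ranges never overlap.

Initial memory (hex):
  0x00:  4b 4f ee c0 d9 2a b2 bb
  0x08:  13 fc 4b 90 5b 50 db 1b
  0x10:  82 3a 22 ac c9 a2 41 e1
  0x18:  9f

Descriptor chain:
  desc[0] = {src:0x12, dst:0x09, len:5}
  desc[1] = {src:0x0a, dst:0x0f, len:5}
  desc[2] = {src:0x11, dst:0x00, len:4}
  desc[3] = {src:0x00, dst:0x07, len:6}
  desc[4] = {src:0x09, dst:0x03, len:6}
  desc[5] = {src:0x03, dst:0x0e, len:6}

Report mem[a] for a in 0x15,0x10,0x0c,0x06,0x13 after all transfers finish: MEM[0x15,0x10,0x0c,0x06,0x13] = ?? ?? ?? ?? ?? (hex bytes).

[0] 0x12->0x09 len=5 : 22 ac c9 a2 41
[1] 0x0a->0x0f len=5 : ac c9 a2 41 db
[2] 0x11->0x00 len=4 : a2 41 db c9
[3] 0x00->0x07 len=6 : a2 41 db c9 d9 2a
[4] 0x09->0x03 len=6 : db c9 d9 2a 41 db
[5] 0x03->0x0e len=6 : db c9 d9 2a 41 db
query mem[0x15]=0xa2, mem[0x10]=0xd9, mem[0x0c]=0x2a, mem[0x06]=0x2a, mem[0x13]=0xdb

MEM[0x15,0x10,0x0c,0x06,0x13] = a2 d9 2a 2a db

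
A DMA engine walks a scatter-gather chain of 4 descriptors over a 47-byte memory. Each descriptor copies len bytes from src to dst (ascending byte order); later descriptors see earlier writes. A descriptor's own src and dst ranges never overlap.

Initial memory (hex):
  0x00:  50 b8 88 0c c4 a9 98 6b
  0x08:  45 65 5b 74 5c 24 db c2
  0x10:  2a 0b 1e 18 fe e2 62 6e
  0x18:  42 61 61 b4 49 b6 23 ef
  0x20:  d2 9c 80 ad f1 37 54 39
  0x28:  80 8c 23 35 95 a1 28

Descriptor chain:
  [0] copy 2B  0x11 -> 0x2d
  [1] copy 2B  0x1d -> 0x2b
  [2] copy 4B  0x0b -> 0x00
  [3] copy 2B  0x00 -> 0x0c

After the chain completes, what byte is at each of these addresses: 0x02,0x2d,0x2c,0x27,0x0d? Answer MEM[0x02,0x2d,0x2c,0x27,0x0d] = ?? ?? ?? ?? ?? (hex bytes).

MEM[0x02,0x2d,0x2c,0x27,0x0d] = 24 0b 23 39 5c

  after D0: wrote 2B at 0x2d = 0b1e
  after D1: wrote 2B at 0x2b = b623
  after D2: wrote 4B at 0x00 = 745c24db
  after D3: wrote 2B at 0x0c = 745c
query mem[0x02]=0x24, mem[0x2d]=0x0b, mem[0x2c]=0x23, mem[0x27]=0x39, mem[0x0d]=0x5c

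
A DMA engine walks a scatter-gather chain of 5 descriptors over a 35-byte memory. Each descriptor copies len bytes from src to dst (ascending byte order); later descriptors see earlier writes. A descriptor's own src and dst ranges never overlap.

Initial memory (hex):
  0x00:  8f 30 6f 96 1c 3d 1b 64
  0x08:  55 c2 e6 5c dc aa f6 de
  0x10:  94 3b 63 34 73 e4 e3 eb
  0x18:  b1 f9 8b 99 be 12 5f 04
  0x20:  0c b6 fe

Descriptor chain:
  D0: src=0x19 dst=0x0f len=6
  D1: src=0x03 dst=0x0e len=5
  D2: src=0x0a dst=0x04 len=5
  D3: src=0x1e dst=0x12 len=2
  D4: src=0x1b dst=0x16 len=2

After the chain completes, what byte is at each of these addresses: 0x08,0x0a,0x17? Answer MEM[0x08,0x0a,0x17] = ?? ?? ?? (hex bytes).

D0: mem[0x0f..0x14] <- [f9 8b 99 be 12 5f]
D1: mem[0x0e..0x12] <- [96 1c 3d 1b 64]
D2: mem[0x04..0x08] <- [e6 5c dc aa 96]
D3: mem[0x12..0x13] <- [5f 04]
D4: mem[0x16..0x17] <- [99 be]
query mem[0x08]=0x96, mem[0x0a]=0xe6, mem[0x17]=0xbe

MEM[0x08,0x0a,0x17] = 96 e6 be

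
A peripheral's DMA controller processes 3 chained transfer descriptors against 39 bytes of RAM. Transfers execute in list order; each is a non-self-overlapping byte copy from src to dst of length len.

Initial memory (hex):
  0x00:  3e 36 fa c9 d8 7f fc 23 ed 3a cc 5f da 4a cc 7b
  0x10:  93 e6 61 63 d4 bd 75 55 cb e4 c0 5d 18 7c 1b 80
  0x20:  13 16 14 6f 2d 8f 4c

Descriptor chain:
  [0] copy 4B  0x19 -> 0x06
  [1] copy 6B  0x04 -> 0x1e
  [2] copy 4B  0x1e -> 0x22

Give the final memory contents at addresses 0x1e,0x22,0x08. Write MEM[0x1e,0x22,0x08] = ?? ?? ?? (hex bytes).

[0] 0x19->0x06 len=4 : e4 c0 5d 18
[1] 0x04->0x1e len=6 : d8 7f e4 c0 5d 18
[2] 0x1e->0x22 len=4 : d8 7f e4 c0
query mem[0x1e]=0xd8, mem[0x22]=0xd8, mem[0x08]=0x5d

MEM[0x1e,0x22,0x08] = d8 d8 5d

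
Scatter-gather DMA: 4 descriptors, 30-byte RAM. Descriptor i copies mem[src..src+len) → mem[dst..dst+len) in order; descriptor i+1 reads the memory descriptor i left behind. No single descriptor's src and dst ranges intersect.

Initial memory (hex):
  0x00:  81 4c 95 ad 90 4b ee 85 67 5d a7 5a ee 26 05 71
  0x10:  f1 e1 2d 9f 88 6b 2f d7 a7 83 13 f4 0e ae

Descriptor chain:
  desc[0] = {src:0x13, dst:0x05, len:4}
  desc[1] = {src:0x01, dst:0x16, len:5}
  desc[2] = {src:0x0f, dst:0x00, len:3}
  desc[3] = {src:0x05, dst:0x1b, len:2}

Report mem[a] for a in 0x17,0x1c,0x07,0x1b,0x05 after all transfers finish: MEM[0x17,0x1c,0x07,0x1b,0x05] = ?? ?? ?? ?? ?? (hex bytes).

[0] 0x13->0x05 len=4 : 9f 88 6b 2f
[1] 0x01->0x16 len=5 : 4c 95 ad 90 9f
[2] 0x0f->0x00 len=3 : 71 f1 e1
[3] 0x05->0x1b len=2 : 9f 88
query mem[0x17]=0x95, mem[0x1c]=0x88, mem[0x07]=0x6b, mem[0x1b]=0x9f, mem[0x05]=0x9f

MEM[0x17,0x1c,0x07,0x1b,0x05] = 95 88 6b 9f 9f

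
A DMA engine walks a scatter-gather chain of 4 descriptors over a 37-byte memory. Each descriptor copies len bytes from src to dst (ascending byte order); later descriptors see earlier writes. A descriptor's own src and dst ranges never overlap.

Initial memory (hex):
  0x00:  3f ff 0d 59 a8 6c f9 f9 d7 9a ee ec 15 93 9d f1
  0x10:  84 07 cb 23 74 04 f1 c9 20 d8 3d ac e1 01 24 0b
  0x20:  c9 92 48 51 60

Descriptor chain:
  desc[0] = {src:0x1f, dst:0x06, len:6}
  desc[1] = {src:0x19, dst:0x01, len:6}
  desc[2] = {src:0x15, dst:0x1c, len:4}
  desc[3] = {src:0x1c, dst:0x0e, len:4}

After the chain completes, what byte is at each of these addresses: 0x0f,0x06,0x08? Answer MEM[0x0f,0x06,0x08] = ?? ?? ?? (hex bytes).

[0] 0x1f->0x06 len=6 : 0b c9 92 48 51 60
[1] 0x19->0x01 len=6 : d8 3d ac e1 01 24
[2] 0x15->0x1c len=4 : 04 f1 c9 20
[3] 0x1c->0x0e len=4 : 04 f1 c9 20
query mem[0x0f]=0xf1, mem[0x06]=0x24, mem[0x08]=0x92

MEM[0x0f,0x06,0x08] = f1 24 92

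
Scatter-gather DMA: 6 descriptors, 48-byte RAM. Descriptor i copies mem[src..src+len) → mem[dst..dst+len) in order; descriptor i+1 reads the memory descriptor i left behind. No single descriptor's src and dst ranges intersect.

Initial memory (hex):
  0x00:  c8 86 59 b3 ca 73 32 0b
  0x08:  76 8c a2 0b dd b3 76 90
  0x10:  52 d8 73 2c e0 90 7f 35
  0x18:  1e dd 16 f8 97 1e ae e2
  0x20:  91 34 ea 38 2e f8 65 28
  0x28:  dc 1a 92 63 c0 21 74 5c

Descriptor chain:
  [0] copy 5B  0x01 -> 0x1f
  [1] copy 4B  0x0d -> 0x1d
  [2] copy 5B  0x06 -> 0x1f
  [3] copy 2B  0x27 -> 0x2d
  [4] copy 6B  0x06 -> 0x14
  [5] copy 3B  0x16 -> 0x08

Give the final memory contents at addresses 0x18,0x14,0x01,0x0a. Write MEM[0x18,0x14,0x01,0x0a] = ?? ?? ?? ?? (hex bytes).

  after D0: wrote 5B at 0x1f = 8659b3ca73
  after D1: wrote 4B at 0x1d = b3769052
  after D2: wrote 5B at 0x1f = 320b768ca2
  after D3: wrote 2B at 0x2d = 28dc
  after D4: wrote 6B at 0x14 = 320b768ca20b
  after D5: wrote 3B at 0x08 = 768ca2
query mem[0x18]=0xa2, mem[0x14]=0x32, mem[0x01]=0x86, mem[0x0a]=0xa2

MEM[0x18,0x14,0x01,0x0a] = a2 32 86 a2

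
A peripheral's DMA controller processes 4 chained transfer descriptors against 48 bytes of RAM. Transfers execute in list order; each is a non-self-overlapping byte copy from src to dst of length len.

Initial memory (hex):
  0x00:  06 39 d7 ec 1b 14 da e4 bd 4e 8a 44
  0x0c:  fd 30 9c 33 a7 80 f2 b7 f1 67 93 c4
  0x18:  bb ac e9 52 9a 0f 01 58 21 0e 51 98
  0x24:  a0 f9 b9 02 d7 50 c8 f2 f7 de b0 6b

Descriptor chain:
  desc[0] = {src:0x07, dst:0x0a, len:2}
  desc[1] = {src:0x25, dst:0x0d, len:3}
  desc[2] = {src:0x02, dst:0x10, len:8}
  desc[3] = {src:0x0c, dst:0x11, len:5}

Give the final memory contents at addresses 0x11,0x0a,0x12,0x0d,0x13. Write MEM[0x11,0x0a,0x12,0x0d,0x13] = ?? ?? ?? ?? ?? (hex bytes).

MEM[0x11,0x0a,0x12,0x0d,0x13] = fd e4 f9 f9 b9

  after D0: wrote 2B at 0x0a = e4bd
  after D1: wrote 3B at 0x0d = f9b902
  after D2: wrote 8B at 0x10 = d7ec1b14dae4bd4e
  after D3: wrote 5B at 0x11 = fdf9b902d7
query mem[0x11]=0xfd, mem[0x0a]=0xe4, mem[0x12]=0xf9, mem[0x0d]=0xf9, mem[0x13]=0xb9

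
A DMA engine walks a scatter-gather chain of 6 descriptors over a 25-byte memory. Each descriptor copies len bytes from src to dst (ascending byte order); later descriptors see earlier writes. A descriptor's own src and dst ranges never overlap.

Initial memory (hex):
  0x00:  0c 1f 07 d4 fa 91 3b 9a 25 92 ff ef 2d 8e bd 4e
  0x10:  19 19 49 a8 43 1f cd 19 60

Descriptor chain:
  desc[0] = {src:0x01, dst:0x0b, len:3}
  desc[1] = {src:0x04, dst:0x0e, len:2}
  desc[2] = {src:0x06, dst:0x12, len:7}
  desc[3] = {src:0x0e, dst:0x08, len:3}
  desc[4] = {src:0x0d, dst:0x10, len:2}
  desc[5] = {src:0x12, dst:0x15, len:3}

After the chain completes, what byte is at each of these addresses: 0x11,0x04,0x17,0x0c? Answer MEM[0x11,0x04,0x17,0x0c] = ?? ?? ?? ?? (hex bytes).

MEM[0x11,0x04,0x17,0x0c] = fa fa 25 07

[0] 0x01->0x0b len=3 : 1f 07 d4
[1] 0x04->0x0e len=2 : fa 91
[2] 0x06->0x12 len=7 : 3b 9a 25 92 ff 1f 07
[3] 0x0e->0x08 len=3 : fa 91 19
[4] 0x0d->0x10 len=2 : d4 fa
[5] 0x12->0x15 len=3 : 3b 9a 25
query mem[0x11]=0xfa, mem[0x04]=0xfa, mem[0x17]=0x25, mem[0x0c]=0x07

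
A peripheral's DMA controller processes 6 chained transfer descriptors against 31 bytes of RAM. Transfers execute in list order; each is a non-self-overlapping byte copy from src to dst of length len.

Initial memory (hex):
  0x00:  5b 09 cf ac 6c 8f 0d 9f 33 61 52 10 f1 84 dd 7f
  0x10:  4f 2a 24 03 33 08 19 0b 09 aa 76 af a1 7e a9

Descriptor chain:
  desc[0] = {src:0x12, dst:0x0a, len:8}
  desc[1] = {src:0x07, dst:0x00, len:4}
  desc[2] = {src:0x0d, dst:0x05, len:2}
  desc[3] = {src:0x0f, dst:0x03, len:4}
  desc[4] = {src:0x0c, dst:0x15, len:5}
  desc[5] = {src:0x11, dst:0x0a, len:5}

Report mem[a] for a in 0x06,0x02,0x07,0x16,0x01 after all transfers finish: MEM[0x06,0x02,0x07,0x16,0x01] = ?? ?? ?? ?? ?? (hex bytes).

MEM[0x06,0x02,0x07,0x16,0x01] = 24 61 9f 08 33

[0] 0x12->0x0a len=8 : 24 03 33 08 19 0b 09 aa
[1] 0x07->0x00 len=4 : 9f 33 61 24
[2] 0x0d->0x05 len=2 : 08 19
[3] 0x0f->0x03 len=4 : 0b 09 aa 24
[4] 0x0c->0x15 len=5 : 33 08 19 0b 09
[5] 0x11->0x0a len=5 : aa 24 03 33 33
query mem[0x06]=0x24, mem[0x02]=0x61, mem[0x07]=0x9f, mem[0x16]=0x08, mem[0x01]=0x33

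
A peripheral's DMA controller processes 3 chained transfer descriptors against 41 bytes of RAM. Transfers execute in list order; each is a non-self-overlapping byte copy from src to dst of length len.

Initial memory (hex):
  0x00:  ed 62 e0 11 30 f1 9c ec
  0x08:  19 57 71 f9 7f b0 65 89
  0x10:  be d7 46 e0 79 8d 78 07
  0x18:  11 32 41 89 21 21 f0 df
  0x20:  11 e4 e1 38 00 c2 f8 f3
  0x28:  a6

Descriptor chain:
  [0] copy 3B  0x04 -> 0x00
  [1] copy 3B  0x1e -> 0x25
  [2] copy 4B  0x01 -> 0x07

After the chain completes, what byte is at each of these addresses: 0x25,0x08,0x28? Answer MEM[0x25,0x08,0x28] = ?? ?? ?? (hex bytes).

D0: mem[0x00..0x02] <- [30 f1 9c]
D1: mem[0x25..0x27] <- [f0 df 11]
D2: mem[0x07..0x0a] <- [f1 9c 11 30]
query mem[0x25]=0xf0, mem[0x08]=0x9c, mem[0x28]=0xa6

MEM[0x25,0x08,0x28] = f0 9c a6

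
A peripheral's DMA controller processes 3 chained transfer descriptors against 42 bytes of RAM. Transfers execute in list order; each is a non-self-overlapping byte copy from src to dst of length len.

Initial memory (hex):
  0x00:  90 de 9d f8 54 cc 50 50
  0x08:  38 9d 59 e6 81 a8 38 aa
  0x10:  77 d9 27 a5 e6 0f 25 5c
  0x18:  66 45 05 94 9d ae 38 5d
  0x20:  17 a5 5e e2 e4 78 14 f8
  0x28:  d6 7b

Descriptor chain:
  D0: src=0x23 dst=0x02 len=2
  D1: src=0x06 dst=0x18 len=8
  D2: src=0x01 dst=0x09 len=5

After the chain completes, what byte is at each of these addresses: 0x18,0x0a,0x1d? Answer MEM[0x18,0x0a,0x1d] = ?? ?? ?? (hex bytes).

D0: mem[0x02..0x03] <- [e2 e4]
D1: mem[0x18..0x1f] <- [50 50 38 9d 59 e6 81 a8]
D2: mem[0x09..0x0d] <- [de e2 e4 54 cc]
query mem[0x18]=0x50, mem[0x0a]=0xe2, mem[0x1d]=0xe6

MEM[0x18,0x0a,0x1d] = 50 e2 e6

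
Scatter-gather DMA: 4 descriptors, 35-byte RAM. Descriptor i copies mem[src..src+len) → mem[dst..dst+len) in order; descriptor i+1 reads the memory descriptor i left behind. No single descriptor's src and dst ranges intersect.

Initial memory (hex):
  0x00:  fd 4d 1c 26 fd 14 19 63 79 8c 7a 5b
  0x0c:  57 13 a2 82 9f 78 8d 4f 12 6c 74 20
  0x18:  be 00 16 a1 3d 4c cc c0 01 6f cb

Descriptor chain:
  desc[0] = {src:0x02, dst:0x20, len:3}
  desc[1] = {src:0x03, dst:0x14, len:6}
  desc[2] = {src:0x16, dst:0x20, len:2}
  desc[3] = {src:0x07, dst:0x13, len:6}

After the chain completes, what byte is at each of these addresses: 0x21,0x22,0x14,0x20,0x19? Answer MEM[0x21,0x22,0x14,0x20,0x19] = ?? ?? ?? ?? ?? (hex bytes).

MEM[0x21,0x22,0x14,0x20,0x19] = 19 fd 79 14 79

#0 dst[0x20+3] := {0x1c,0x26,0xfd}
#1 dst[0x14+6] := {0x26,0xfd,0x14,0x19,0x63,0x79}
#2 dst[0x20+2] := {0x14,0x19}
#3 dst[0x13+6] := {0x63,0x79,0x8c,0x7a,0x5b,0x57}
query mem[0x21]=0x19, mem[0x22]=0xfd, mem[0x14]=0x79, mem[0x20]=0x14, mem[0x19]=0x79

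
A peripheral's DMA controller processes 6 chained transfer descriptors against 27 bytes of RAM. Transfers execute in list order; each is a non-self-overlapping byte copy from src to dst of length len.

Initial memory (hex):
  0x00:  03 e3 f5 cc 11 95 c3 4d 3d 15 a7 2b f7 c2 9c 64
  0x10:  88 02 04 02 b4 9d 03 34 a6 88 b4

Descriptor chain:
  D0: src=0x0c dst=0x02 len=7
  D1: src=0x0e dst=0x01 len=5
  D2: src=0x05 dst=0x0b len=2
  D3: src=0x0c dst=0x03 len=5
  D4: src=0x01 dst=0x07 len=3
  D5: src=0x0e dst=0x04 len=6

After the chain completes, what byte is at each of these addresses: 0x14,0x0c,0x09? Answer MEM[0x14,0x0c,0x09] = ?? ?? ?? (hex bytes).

MEM[0x14,0x0c,0x09] = b4 88 02

#0 dst[0x02+7] := {0xf7,0xc2,0x9c,0x64,0x88,0x02,0x04}
#1 dst[0x01+5] := {0x9c,0x64,0x88,0x02,0x04}
#2 dst[0x0b+2] := {0x04,0x88}
#3 dst[0x03+5] := {0x88,0xc2,0x9c,0x64,0x88}
#4 dst[0x07+3] := {0x9c,0x64,0x88}
#5 dst[0x04+6] := {0x9c,0x64,0x88,0x02,0x04,0x02}
query mem[0x14]=0xb4, mem[0x0c]=0x88, mem[0x09]=0x02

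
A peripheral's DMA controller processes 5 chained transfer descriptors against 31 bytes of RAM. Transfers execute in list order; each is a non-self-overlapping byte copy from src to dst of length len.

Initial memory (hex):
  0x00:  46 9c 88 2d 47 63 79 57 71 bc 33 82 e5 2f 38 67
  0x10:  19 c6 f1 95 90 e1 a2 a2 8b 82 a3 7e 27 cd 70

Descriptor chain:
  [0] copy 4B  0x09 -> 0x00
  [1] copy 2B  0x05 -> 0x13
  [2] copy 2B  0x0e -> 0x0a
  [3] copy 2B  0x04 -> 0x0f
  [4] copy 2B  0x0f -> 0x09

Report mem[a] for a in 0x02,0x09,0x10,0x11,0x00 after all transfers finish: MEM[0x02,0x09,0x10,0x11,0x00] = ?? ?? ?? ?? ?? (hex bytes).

  after D0: wrote 4B at 0x00 = bc3382e5
  after D1: wrote 2B at 0x13 = 6379
  after D2: wrote 2B at 0x0a = 3867
  after D3: wrote 2B at 0x0f = 4763
  after D4: wrote 2B at 0x09 = 4763
query mem[0x02]=0x82, mem[0x09]=0x47, mem[0x10]=0x63, mem[0x11]=0xc6, mem[0x00]=0xbc

MEM[0x02,0x09,0x10,0x11,0x00] = 82 47 63 c6 bc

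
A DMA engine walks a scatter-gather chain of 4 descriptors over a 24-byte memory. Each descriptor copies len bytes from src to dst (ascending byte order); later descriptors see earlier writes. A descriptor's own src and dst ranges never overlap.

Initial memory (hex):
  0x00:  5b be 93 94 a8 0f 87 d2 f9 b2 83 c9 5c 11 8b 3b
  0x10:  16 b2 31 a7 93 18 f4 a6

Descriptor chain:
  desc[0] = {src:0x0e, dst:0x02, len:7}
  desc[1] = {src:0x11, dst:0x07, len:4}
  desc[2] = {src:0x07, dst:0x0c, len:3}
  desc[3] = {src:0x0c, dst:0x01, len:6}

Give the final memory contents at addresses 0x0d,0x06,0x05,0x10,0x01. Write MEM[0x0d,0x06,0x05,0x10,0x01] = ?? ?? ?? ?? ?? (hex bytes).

#0 dst[0x02+7] := {0x8b,0x3b,0x16,0xb2,0x31,0xa7,0x93}
#1 dst[0x07+4] := {0xb2,0x31,0xa7,0x93}
#2 dst[0x0c+3] := {0xb2,0x31,0xa7}
#3 dst[0x01+6] := {0xb2,0x31,0xa7,0x3b,0x16,0xb2}
query mem[0x0d]=0x31, mem[0x06]=0xb2, mem[0x05]=0x16, mem[0x10]=0x16, mem[0x01]=0xb2

MEM[0x0d,0x06,0x05,0x10,0x01] = 31 b2 16 16 b2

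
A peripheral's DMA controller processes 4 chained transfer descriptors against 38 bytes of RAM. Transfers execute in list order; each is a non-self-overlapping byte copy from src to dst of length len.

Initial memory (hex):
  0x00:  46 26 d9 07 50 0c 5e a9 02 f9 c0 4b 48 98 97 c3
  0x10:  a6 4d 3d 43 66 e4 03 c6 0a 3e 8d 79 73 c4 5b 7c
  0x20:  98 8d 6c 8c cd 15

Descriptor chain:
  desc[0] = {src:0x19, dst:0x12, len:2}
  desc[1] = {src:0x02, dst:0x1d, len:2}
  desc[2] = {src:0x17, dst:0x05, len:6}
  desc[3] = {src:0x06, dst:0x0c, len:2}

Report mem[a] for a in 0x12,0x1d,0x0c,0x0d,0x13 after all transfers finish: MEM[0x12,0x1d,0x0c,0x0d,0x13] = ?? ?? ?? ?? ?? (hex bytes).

[0] 0x19->0x12 len=2 : 3e 8d
[1] 0x02->0x1d len=2 : d9 07
[2] 0x17->0x05 len=6 : c6 0a 3e 8d 79 73
[3] 0x06->0x0c len=2 : 0a 3e
query mem[0x12]=0x3e, mem[0x1d]=0xd9, mem[0x0c]=0x0a, mem[0x0d]=0x3e, mem[0x13]=0x8d

MEM[0x12,0x1d,0x0c,0x0d,0x13] = 3e d9 0a 3e 8d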